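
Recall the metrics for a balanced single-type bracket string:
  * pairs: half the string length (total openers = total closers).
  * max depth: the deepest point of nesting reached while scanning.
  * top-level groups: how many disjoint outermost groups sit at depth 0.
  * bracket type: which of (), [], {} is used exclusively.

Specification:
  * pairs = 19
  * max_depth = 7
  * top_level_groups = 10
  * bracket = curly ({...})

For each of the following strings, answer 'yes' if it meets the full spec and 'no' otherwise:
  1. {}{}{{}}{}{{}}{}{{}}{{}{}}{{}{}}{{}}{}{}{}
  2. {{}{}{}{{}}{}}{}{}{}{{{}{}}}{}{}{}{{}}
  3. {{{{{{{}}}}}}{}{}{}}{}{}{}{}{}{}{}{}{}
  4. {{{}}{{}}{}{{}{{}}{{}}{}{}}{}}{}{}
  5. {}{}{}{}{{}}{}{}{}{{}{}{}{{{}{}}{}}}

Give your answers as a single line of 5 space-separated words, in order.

Answer: no no yes no no

Derivation:
String 1 '{}{}{{}}{}{{}}{}{{}}{{}{}}{{}{}}{{}}{}{}{}': depth seq [1 0 1 0 1 2 1 0 1 0 1 2 1 0 1 0 1 2 1 0 1 2 1 2 1 0 1 2 1 2 1 0 1 2 1 0 1 0 1 0 1 0]
  -> pairs=21 depth=2 groups=13 -> no
String 2 '{{}{}{}{{}}{}}{}{}{}{{{}{}}}{}{}{}{{}}': depth seq [1 2 1 2 1 2 1 2 3 2 1 2 1 0 1 0 1 0 1 0 1 2 3 2 3 2 1 0 1 0 1 0 1 0 1 2 1 0]
  -> pairs=19 depth=3 groups=9 -> no
String 3 '{{{{{{{}}}}}}{}{}{}}{}{}{}{}{}{}{}{}{}': depth seq [1 2 3 4 5 6 7 6 5 4 3 2 1 2 1 2 1 2 1 0 1 0 1 0 1 0 1 0 1 0 1 0 1 0 1 0 1 0]
  -> pairs=19 depth=7 groups=10 -> yes
String 4 '{{{}}{{}}{}{{}{{}}{{}}{}{}}{}}{}{}': depth seq [1 2 3 2 1 2 3 2 1 2 1 2 3 2 3 4 3 2 3 4 3 2 3 2 3 2 1 2 1 0 1 0 1 0]
  -> pairs=17 depth=4 groups=3 -> no
String 5 '{}{}{}{}{{}}{}{}{}{{}{}{}{{{}{}}{}}}': depth seq [1 0 1 0 1 0 1 0 1 2 1 0 1 0 1 0 1 0 1 2 1 2 1 2 1 2 3 4 3 4 3 2 3 2 1 0]
  -> pairs=18 depth=4 groups=9 -> no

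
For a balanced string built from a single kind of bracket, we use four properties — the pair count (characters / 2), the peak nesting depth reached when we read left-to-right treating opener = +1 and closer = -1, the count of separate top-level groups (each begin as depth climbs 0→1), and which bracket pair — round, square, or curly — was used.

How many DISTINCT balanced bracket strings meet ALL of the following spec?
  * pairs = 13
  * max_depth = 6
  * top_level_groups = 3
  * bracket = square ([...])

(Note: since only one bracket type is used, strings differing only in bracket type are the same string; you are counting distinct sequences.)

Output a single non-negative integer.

Answer: 26331

Derivation:
Spec: pairs=13 depth=6 groups=3
Count(depth <= 6) = 135828
Count(depth <= 5) = 109497
Count(depth == 6) = 135828 - 109497 = 26331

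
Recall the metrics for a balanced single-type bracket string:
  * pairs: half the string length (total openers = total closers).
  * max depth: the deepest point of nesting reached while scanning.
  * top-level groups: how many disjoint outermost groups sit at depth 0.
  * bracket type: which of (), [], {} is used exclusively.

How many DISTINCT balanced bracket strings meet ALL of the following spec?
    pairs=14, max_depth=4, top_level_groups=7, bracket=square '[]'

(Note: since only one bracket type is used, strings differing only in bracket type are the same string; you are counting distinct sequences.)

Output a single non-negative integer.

Spec: pairs=14 depth=4 groups=7
Count(depth <= 4) = 33300
Count(depth <= 3) = 19825
Count(depth == 4) = 33300 - 19825 = 13475

Answer: 13475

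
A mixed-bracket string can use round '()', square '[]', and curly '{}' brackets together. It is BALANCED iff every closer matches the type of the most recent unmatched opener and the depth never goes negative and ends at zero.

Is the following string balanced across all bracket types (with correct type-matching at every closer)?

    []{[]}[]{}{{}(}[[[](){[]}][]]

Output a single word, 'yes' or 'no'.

Answer: no

Derivation:
pos 0: push '['; stack = [
pos 1: ']' matches '['; pop; stack = (empty)
pos 2: push '{'; stack = {
pos 3: push '['; stack = {[
pos 4: ']' matches '['; pop; stack = {
pos 5: '}' matches '{'; pop; stack = (empty)
pos 6: push '['; stack = [
pos 7: ']' matches '['; pop; stack = (empty)
pos 8: push '{'; stack = {
pos 9: '}' matches '{'; pop; stack = (empty)
pos 10: push '{'; stack = {
pos 11: push '{'; stack = {{
pos 12: '}' matches '{'; pop; stack = {
pos 13: push '('; stack = {(
pos 14: saw closer '}' but top of stack is '(' (expected ')') → INVALID
Verdict: type mismatch at position 14: '}' closes '(' → no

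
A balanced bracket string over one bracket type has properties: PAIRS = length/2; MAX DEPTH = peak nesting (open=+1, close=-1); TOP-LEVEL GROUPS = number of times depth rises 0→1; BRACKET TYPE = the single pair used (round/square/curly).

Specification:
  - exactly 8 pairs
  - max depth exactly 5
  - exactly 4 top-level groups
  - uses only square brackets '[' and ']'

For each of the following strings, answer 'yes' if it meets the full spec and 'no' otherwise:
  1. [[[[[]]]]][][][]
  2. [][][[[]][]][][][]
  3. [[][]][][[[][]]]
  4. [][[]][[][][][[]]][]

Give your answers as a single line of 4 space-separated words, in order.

String 1 '[[[[[]]]]][][][]': depth seq [1 2 3 4 5 4 3 2 1 0 1 0 1 0 1 0]
  -> pairs=8 depth=5 groups=4 -> yes
String 2 '[][][[[]][]][][][]': depth seq [1 0 1 0 1 2 3 2 1 2 1 0 1 0 1 0 1 0]
  -> pairs=9 depth=3 groups=6 -> no
String 3 '[[][]][][[[][]]]': depth seq [1 2 1 2 1 0 1 0 1 2 3 2 3 2 1 0]
  -> pairs=8 depth=3 groups=3 -> no
String 4 '[][[]][[][][][[]]][]': depth seq [1 0 1 2 1 0 1 2 1 2 1 2 1 2 3 2 1 0 1 0]
  -> pairs=10 depth=3 groups=4 -> no

Answer: yes no no no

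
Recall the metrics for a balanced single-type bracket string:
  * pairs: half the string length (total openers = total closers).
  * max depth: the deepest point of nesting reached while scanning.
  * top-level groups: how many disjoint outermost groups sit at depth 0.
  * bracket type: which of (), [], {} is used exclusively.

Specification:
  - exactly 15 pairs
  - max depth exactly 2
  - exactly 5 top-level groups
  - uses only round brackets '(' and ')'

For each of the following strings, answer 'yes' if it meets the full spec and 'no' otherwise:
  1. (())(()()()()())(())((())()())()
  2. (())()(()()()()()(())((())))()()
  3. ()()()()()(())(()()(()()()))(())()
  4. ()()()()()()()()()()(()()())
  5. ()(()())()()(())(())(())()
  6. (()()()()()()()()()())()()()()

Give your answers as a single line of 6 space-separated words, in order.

Answer: no no no no no yes

Derivation:
String 1 '(())(()()()()())(())((())()())()': depth seq [1 2 1 0 1 2 1 2 1 2 1 2 1 2 1 0 1 2 1 0 1 2 3 2 1 2 1 2 1 0 1 0]
  -> pairs=16 depth=3 groups=5 -> no
String 2 '(())()(()()()()()(())((())))()()': depth seq [1 2 1 0 1 0 1 2 1 2 1 2 1 2 1 2 1 2 3 2 1 2 3 4 3 2 1 0 1 0 1 0]
  -> pairs=16 depth=4 groups=5 -> no
String 3 '()()()()()(())(()()(()()()))(())()': depth seq [1 0 1 0 1 0 1 0 1 0 1 2 1 0 1 2 1 2 1 2 3 2 3 2 3 2 1 0 1 2 1 0 1 0]
  -> pairs=17 depth=3 groups=9 -> no
String 4 '()()()()()()()()()()(()()())': depth seq [1 0 1 0 1 0 1 0 1 0 1 0 1 0 1 0 1 0 1 0 1 2 1 2 1 2 1 0]
  -> pairs=14 depth=2 groups=11 -> no
String 5 '()(()())()()(())(())(())()': depth seq [1 0 1 2 1 2 1 0 1 0 1 0 1 2 1 0 1 2 1 0 1 2 1 0 1 0]
  -> pairs=13 depth=2 groups=8 -> no
String 6 '(()()()()()()()()()())()()()()': depth seq [1 2 1 2 1 2 1 2 1 2 1 2 1 2 1 2 1 2 1 2 1 0 1 0 1 0 1 0 1 0]
  -> pairs=15 depth=2 groups=5 -> yes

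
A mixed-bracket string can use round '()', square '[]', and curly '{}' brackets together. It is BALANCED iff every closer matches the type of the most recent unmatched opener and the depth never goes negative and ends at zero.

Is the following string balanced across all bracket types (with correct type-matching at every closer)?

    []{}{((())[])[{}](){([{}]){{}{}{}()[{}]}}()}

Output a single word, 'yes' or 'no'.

Answer: yes

Derivation:
pos 0: push '['; stack = [
pos 1: ']' matches '['; pop; stack = (empty)
pos 2: push '{'; stack = {
pos 3: '}' matches '{'; pop; stack = (empty)
pos 4: push '{'; stack = {
pos 5: push '('; stack = {(
pos 6: push '('; stack = {((
pos 7: push '('; stack = {(((
pos 8: ')' matches '('; pop; stack = {((
pos 9: ')' matches '('; pop; stack = {(
pos 10: push '['; stack = {([
pos 11: ']' matches '['; pop; stack = {(
pos 12: ')' matches '('; pop; stack = {
pos 13: push '['; stack = {[
pos 14: push '{'; stack = {[{
pos 15: '}' matches '{'; pop; stack = {[
pos 16: ']' matches '['; pop; stack = {
pos 17: push '('; stack = {(
pos 18: ')' matches '('; pop; stack = {
pos 19: push '{'; stack = {{
pos 20: push '('; stack = {{(
pos 21: push '['; stack = {{([
pos 22: push '{'; stack = {{([{
pos 23: '}' matches '{'; pop; stack = {{([
pos 24: ']' matches '['; pop; stack = {{(
pos 25: ')' matches '('; pop; stack = {{
pos 26: push '{'; stack = {{{
pos 27: push '{'; stack = {{{{
pos 28: '}' matches '{'; pop; stack = {{{
pos 29: push '{'; stack = {{{{
pos 30: '}' matches '{'; pop; stack = {{{
pos 31: push '{'; stack = {{{{
pos 32: '}' matches '{'; pop; stack = {{{
pos 33: push '('; stack = {{{(
pos 34: ')' matches '('; pop; stack = {{{
pos 35: push '['; stack = {{{[
pos 36: push '{'; stack = {{{[{
pos 37: '}' matches '{'; pop; stack = {{{[
pos 38: ']' matches '['; pop; stack = {{{
pos 39: '}' matches '{'; pop; stack = {{
pos 40: '}' matches '{'; pop; stack = {
pos 41: push '('; stack = {(
pos 42: ')' matches '('; pop; stack = {
pos 43: '}' matches '{'; pop; stack = (empty)
end: stack empty → VALID
Verdict: properly nested → yes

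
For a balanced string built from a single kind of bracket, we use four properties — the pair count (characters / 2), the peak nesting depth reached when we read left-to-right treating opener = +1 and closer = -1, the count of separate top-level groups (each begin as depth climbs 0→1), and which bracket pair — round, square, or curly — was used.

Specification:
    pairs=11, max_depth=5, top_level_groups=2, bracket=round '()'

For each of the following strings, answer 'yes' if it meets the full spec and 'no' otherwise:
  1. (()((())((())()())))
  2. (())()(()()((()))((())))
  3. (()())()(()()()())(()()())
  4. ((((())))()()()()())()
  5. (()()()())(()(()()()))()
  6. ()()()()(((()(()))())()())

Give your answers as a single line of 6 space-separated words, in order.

String 1 '(()((())((())()())))': depth seq [1 2 1 2 3 4 3 2 3 4 5 4 3 4 3 4 3 2 1 0]
  -> pairs=10 depth=5 groups=1 -> no
String 2 '(())()(()()((()))((())))': depth seq [1 2 1 0 1 0 1 2 1 2 1 2 3 4 3 2 1 2 3 4 3 2 1 0]
  -> pairs=12 depth=4 groups=3 -> no
String 3 '(()())()(()()()())(()()())': depth seq [1 2 1 2 1 0 1 0 1 2 1 2 1 2 1 2 1 0 1 2 1 2 1 2 1 0]
  -> pairs=13 depth=2 groups=4 -> no
String 4 '((((())))()()()()())()': depth seq [1 2 3 4 5 4 3 2 1 2 1 2 1 2 1 2 1 2 1 0 1 0]
  -> pairs=11 depth=5 groups=2 -> yes
String 5 '(()()()())(()(()()()))()': depth seq [1 2 1 2 1 2 1 2 1 0 1 2 1 2 3 2 3 2 3 2 1 0 1 0]
  -> pairs=12 depth=3 groups=3 -> no
String 6 '()()()()(((()(()))())()())': depth seq [1 0 1 0 1 0 1 0 1 2 3 4 3 4 5 4 3 2 3 2 1 2 1 2 1 0]
  -> pairs=13 depth=5 groups=5 -> no

Answer: no no no yes no no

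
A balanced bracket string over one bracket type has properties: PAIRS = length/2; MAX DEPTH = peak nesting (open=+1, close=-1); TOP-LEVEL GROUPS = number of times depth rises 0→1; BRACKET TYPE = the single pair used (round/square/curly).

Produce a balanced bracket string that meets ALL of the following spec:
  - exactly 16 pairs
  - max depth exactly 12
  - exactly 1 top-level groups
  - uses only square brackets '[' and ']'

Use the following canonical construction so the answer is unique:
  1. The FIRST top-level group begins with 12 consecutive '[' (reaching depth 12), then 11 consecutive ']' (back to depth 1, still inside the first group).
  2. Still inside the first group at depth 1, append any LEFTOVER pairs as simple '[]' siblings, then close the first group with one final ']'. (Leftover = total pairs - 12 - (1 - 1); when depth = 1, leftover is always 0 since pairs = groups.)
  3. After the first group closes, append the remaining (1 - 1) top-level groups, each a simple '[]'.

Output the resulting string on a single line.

Answer: [[[[[[[[[[[[]]]]]]]]]]][][][][]]

Derivation:
Spec: pairs=16 depth=12 groups=1
Leftover pairs = 16 - 12 - (1-1) = 4
First group: deep chain of depth 12 + 4 sibling pairs
Remaining 0 groups: simple '[]' each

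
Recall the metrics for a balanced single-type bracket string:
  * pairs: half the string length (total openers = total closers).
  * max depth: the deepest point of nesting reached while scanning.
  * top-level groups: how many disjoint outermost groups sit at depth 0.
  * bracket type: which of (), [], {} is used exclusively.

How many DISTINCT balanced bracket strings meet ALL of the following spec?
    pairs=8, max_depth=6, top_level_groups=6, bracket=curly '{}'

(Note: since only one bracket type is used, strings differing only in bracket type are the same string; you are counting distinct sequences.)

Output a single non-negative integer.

Answer: 0

Derivation:
Spec: pairs=8 depth=6 groups=6
Count(depth <= 6) = 27
Count(depth <= 5) = 27
Count(depth == 6) = 27 - 27 = 0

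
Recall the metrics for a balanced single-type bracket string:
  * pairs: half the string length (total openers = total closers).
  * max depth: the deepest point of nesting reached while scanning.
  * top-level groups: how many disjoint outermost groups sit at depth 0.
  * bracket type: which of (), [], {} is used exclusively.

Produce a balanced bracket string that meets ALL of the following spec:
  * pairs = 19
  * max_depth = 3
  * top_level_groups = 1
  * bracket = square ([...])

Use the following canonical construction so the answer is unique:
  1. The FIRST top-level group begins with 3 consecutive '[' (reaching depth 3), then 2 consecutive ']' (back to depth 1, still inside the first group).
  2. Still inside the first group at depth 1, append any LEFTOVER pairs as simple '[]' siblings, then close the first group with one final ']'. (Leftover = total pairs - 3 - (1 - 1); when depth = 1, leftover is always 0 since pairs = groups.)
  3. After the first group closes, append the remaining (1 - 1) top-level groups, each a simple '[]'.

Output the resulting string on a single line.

Answer: [[[]][][][][][][][][][][][][][][][][]]

Derivation:
Spec: pairs=19 depth=3 groups=1
Leftover pairs = 19 - 3 - (1-1) = 16
First group: deep chain of depth 3 + 16 sibling pairs
Remaining 0 groups: simple '[]' each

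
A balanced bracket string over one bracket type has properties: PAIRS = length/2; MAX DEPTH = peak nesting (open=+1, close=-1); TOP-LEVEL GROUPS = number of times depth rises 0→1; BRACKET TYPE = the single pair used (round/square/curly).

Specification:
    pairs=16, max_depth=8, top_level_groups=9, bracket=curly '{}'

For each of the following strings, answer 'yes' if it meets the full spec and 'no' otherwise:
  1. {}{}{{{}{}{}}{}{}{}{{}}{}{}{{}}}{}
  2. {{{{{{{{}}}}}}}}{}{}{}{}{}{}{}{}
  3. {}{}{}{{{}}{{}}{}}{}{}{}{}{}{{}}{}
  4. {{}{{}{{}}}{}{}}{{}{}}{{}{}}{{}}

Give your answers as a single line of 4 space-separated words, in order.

Answer: no yes no no

Derivation:
String 1 '{}{}{{{}{}{}}{}{}{}{{}}{}{}{{}}}{}': depth seq [1 0 1 0 1 2 3 2 3 2 3 2 1 2 1 2 1 2 1 2 3 2 1 2 1 2 1 2 3 2 1 0 1 0]
  -> pairs=17 depth=3 groups=4 -> no
String 2 '{{{{{{{{}}}}}}}}{}{}{}{}{}{}{}{}': depth seq [1 2 3 4 5 6 7 8 7 6 5 4 3 2 1 0 1 0 1 0 1 0 1 0 1 0 1 0 1 0 1 0]
  -> pairs=16 depth=8 groups=9 -> yes
String 3 '{}{}{}{{{}}{{}}{}}{}{}{}{}{}{{}}{}': depth seq [1 0 1 0 1 0 1 2 3 2 1 2 3 2 1 2 1 0 1 0 1 0 1 0 1 0 1 0 1 2 1 0 1 0]
  -> pairs=17 depth=3 groups=11 -> no
String 4 '{{}{{}{{}}}{}{}}{{}{}}{{}{}}{{}}': depth seq [1 2 1 2 3 2 3 4 3 2 1 2 1 2 1 0 1 2 1 2 1 0 1 2 1 2 1 0 1 2 1 0]
  -> pairs=16 depth=4 groups=4 -> no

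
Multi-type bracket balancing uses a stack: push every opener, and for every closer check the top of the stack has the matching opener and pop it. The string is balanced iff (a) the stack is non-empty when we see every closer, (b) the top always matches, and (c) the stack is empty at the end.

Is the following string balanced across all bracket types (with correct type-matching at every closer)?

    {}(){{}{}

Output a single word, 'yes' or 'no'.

pos 0: push '{'; stack = {
pos 1: '}' matches '{'; pop; stack = (empty)
pos 2: push '('; stack = (
pos 3: ')' matches '('; pop; stack = (empty)
pos 4: push '{'; stack = {
pos 5: push '{'; stack = {{
pos 6: '}' matches '{'; pop; stack = {
pos 7: push '{'; stack = {{
pos 8: '}' matches '{'; pop; stack = {
end: stack still non-empty ({) → INVALID
Verdict: unclosed openers at end: { → no

Answer: no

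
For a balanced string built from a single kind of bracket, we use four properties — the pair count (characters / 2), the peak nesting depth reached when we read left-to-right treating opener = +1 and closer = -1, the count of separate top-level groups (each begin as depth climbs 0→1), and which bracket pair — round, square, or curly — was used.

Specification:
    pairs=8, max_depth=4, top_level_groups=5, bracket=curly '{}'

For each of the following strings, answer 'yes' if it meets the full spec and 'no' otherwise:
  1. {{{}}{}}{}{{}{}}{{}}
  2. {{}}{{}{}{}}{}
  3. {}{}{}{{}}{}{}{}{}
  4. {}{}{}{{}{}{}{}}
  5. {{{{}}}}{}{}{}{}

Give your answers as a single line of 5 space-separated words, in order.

String 1 '{{{}}{}}{}{{}{}}{{}}': depth seq [1 2 3 2 1 2 1 0 1 0 1 2 1 2 1 0 1 2 1 0]
  -> pairs=10 depth=3 groups=4 -> no
String 2 '{{}}{{}{}{}}{}': depth seq [1 2 1 0 1 2 1 2 1 2 1 0 1 0]
  -> pairs=7 depth=2 groups=3 -> no
String 3 '{}{}{}{{}}{}{}{}{}': depth seq [1 0 1 0 1 0 1 2 1 0 1 0 1 0 1 0 1 0]
  -> pairs=9 depth=2 groups=8 -> no
String 4 '{}{}{}{{}{}{}{}}': depth seq [1 0 1 0 1 0 1 2 1 2 1 2 1 2 1 0]
  -> pairs=8 depth=2 groups=4 -> no
String 5 '{{{{}}}}{}{}{}{}': depth seq [1 2 3 4 3 2 1 0 1 0 1 0 1 0 1 0]
  -> pairs=8 depth=4 groups=5 -> yes

Answer: no no no no yes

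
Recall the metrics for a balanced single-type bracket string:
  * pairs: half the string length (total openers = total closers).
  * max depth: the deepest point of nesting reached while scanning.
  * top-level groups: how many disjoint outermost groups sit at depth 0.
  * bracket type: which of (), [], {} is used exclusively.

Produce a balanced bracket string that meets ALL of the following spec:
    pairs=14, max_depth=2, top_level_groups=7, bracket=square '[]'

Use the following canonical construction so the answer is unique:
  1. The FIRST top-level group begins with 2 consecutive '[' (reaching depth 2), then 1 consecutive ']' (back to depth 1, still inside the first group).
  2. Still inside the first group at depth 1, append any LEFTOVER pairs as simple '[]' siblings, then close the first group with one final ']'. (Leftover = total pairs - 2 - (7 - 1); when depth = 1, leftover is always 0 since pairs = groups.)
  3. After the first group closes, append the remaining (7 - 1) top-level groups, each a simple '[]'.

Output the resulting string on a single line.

Answer: [[][][][][][][]][][][][][][]

Derivation:
Spec: pairs=14 depth=2 groups=7
Leftover pairs = 14 - 2 - (7-1) = 6
First group: deep chain of depth 2 + 6 sibling pairs
Remaining 6 groups: simple '[]' each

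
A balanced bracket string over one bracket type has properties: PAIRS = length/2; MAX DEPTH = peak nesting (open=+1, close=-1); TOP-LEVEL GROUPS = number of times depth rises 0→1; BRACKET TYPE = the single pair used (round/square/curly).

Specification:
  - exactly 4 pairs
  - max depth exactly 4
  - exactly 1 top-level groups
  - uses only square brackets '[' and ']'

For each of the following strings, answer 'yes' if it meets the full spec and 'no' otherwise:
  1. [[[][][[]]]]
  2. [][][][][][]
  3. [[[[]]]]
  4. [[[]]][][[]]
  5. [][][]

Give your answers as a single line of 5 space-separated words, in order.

Answer: no no yes no no

Derivation:
String 1 '[[[][][[]]]]': depth seq [1 2 3 2 3 2 3 4 3 2 1 0]
  -> pairs=6 depth=4 groups=1 -> no
String 2 '[][][][][][]': depth seq [1 0 1 0 1 0 1 0 1 0 1 0]
  -> pairs=6 depth=1 groups=6 -> no
String 3 '[[[[]]]]': depth seq [1 2 3 4 3 2 1 0]
  -> pairs=4 depth=4 groups=1 -> yes
String 4 '[[[]]][][[]]': depth seq [1 2 3 2 1 0 1 0 1 2 1 0]
  -> pairs=6 depth=3 groups=3 -> no
String 5 '[][][]': depth seq [1 0 1 0 1 0]
  -> pairs=3 depth=1 groups=3 -> no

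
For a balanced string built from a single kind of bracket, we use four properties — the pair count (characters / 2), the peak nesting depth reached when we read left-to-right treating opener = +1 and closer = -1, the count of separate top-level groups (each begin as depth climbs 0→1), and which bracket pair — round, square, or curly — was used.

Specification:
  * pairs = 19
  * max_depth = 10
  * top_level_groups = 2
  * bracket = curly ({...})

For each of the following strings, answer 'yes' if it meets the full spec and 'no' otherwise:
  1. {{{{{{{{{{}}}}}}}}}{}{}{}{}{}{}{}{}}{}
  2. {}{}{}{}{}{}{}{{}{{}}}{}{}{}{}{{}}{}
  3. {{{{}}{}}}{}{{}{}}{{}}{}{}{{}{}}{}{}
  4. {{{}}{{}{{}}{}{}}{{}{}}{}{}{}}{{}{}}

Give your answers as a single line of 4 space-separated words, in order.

Answer: yes no no no

Derivation:
String 1 '{{{{{{{{{{}}}}}}}}}{}{}{}{}{}{}{}{}}{}': depth seq [1 2 3 4 5 6 7 8 9 10 9 8 7 6 5 4 3 2 1 2 1 2 1 2 1 2 1 2 1 2 1 2 1 2 1 0 1 0]
  -> pairs=19 depth=10 groups=2 -> yes
String 2 '{}{}{}{}{}{}{}{{}{{}}}{}{}{}{}{{}}{}': depth seq [1 0 1 0 1 0 1 0 1 0 1 0 1 0 1 2 1 2 3 2 1 0 1 0 1 0 1 0 1 0 1 2 1 0 1 0]
  -> pairs=18 depth=3 groups=14 -> no
String 3 '{{{{}}{}}}{}{{}{}}{{}}{}{}{{}{}}{}{}': depth seq [1 2 3 4 3 2 3 2 1 0 1 0 1 2 1 2 1 0 1 2 1 0 1 0 1 0 1 2 1 2 1 0 1 0 1 0]
  -> pairs=18 depth=4 groups=9 -> no
String 4 '{{{}}{{}{{}}{}{}}{{}{}}{}{}{}}{{}{}}': depth seq [1 2 3 2 1 2 3 2 3 4 3 2 3 2 3 2 1 2 3 2 3 2 1 2 1 2 1 2 1 0 1 2 1 2 1 0]
  -> pairs=18 depth=4 groups=2 -> no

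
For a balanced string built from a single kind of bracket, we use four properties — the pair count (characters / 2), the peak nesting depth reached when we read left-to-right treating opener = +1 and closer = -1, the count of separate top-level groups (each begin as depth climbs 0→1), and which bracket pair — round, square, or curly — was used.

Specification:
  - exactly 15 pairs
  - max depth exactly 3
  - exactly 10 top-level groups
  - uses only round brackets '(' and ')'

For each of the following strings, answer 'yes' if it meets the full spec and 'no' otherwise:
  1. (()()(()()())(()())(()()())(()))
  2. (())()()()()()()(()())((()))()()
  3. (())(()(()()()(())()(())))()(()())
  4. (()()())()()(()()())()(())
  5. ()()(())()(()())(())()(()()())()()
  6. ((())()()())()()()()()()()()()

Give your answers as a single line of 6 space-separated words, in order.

String 1 '(()()(()()())(()())(()()())(()))': depth seq [1 2 1 2 1 2 3 2 3 2 3 2 1 2 3 2 3 2 1 2 3 2 3 2 3 2 1 2 3 2 1 0]
  -> pairs=16 depth=3 groups=1 -> no
String 2 '(())()()()()()()(()())((()))()()': depth seq [1 2 1 0 1 0 1 0 1 0 1 0 1 0 1 0 1 2 1 2 1 0 1 2 3 2 1 0 1 0 1 0]
  -> pairs=16 depth=3 groups=11 -> no
String 3 '(())(()(()()()(())()(())))()(()())': depth seq [1 2 1 0 1 2 1 2 3 2 3 2 3 2 3 4 3 2 3 2 3 4 3 2 1 0 1 0 1 2 1 2 1 0]
  -> pairs=17 depth=4 groups=4 -> no
String 4 '(()()())()()(()()())()(())': depth seq [1 2 1 2 1 2 1 0 1 0 1 0 1 2 1 2 1 2 1 0 1 0 1 2 1 0]
  -> pairs=13 depth=2 groups=6 -> no
String 5 '()()(())()(()())(())()(()()())()()': depth seq [1 0 1 0 1 2 1 0 1 0 1 2 1 2 1 0 1 2 1 0 1 0 1 2 1 2 1 2 1 0 1 0 1 0]
  -> pairs=17 depth=2 groups=10 -> no
String 6 '((())()()())()()()()()()()()()': depth seq [1 2 3 2 1 2 1 2 1 2 1 0 1 0 1 0 1 0 1 0 1 0 1 0 1 0 1 0 1 0]
  -> pairs=15 depth=3 groups=10 -> yes

Answer: no no no no no yes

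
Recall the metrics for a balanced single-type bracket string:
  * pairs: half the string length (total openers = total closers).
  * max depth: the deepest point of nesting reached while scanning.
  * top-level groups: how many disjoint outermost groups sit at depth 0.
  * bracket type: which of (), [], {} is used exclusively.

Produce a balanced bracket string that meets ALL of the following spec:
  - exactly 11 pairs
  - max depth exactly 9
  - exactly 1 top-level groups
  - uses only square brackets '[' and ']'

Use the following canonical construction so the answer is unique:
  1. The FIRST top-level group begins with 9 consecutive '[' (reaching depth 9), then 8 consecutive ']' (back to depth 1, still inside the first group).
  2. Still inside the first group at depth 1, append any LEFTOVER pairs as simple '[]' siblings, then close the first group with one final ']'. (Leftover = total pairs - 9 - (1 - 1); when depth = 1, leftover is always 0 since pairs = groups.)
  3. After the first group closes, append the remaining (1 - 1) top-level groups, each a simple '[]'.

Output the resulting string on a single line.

Spec: pairs=11 depth=9 groups=1
Leftover pairs = 11 - 9 - (1-1) = 2
First group: deep chain of depth 9 + 2 sibling pairs
Remaining 0 groups: simple '[]' each

Answer: [[[[[[[[[]]]]]]]][][]]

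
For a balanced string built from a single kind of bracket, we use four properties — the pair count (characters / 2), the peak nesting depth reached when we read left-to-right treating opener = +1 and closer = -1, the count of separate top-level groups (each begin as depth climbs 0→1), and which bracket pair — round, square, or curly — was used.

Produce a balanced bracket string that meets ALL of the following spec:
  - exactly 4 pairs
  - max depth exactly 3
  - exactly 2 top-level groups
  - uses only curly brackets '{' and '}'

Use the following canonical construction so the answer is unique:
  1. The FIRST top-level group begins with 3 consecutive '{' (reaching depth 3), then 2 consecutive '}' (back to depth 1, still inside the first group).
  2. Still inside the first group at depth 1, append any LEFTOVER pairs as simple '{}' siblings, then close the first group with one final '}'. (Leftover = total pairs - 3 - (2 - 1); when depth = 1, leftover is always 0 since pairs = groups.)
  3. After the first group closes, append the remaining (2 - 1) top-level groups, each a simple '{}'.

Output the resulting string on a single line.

Spec: pairs=4 depth=3 groups=2
Leftover pairs = 4 - 3 - (2-1) = 0
First group: deep chain of depth 3 + 0 sibling pairs
Remaining 1 groups: simple '{}' each

Answer: {{{}}}{}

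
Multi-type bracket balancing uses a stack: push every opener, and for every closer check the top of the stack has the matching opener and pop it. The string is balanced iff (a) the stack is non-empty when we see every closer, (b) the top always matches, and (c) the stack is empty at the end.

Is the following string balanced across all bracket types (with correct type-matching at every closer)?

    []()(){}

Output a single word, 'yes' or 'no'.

Answer: yes

Derivation:
pos 0: push '['; stack = [
pos 1: ']' matches '['; pop; stack = (empty)
pos 2: push '('; stack = (
pos 3: ')' matches '('; pop; stack = (empty)
pos 4: push '('; stack = (
pos 5: ')' matches '('; pop; stack = (empty)
pos 6: push '{'; stack = {
pos 7: '}' matches '{'; pop; stack = (empty)
end: stack empty → VALID
Verdict: properly nested → yes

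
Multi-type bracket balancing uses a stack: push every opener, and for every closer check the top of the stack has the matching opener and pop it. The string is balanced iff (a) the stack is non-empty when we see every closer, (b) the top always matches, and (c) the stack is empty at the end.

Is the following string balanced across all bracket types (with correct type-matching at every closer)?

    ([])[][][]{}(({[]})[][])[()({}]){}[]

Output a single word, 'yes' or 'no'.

Answer: no

Derivation:
pos 0: push '('; stack = (
pos 1: push '['; stack = ([
pos 2: ']' matches '['; pop; stack = (
pos 3: ')' matches '('; pop; stack = (empty)
pos 4: push '['; stack = [
pos 5: ']' matches '['; pop; stack = (empty)
pos 6: push '['; stack = [
pos 7: ']' matches '['; pop; stack = (empty)
pos 8: push '['; stack = [
pos 9: ']' matches '['; pop; stack = (empty)
pos 10: push '{'; stack = {
pos 11: '}' matches '{'; pop; stack = (empty)
pos 12: push '('; stack = (
pos 13: push '('; stack = ((
pos 14: push '{'; stack = (({
pos 15: push '['; stack = (({[
pos 16: ']' matches '['; pop; stack = (({
pos 17: '}' matches '{'; pop; stack = ((
pos 18: ')' matches '('; pop; stack = (
pos 19: push '['; stack = ([
pos 20: ']' matches '['; pop; stack = (
pos 21: push '['; stack = ([
pos 22: ']' matches '['; pop; stack = (
pos 23: ')' matches '('; pop; stack = (empty)
pos 24: push '['; stack = [
pos 25: push '('; stack = [(
pos 26: ')' matches '('; pop; stack = [
pos 27: push '('; stack = [(
pos 28: push '{'; stack = [({
pos 29: '}' matches '{'; pop; stack = [(
pos 30: saw closer ']' but top of stack is '(' (expected ')') → INVALID
Verdict: type mismatch at position 30: ']' closes '(' → no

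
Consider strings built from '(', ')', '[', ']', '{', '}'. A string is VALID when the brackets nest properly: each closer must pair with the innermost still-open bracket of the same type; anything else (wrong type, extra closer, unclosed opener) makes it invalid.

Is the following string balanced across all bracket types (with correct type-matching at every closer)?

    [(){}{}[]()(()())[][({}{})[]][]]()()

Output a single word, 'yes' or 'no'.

Answer: yes

Derivation:
pos 0: push '['; stack = [
pos 1: push '('; stack = [(
pos 2: ')' matches '('; pop; stack = [
pos 3: push '{'; stack = [{
pos 4: '}' matches '{'; pop; stack = [
pos 5: push '{'; stack = [{
pos 6: '}' matches '{'; pop; stack = [
pos 7: push '['; stack = [[
pos 8: ']' matches '['; pop; stack = [
pos 9: push '('; stack = [(
pos 10: ')' matches '('; pop; stack = [
pos 11: push '('; stack = [(
pos 12: push '('; stack = [((
pos 13: ')' matches '('; pop; stack = [(
pos 14: push '('; stack = [((
pos 15: ')' matches '('; pop; stack = [(
pos 16: ')' matches '('; pop; stack = [
pos 17: push '['; stack = [[
pos 18: ']' matches '['; pop; stack = [
pos 19: push '['; stack = [[
pos 20: push '('; stack = [[(
pos 21: push '{'; stack = [[({
pos 22: '}' matches '{'; pop; stack = [[(
pos 23: push '{'; stack = [[({
pos 24: '}' matches '{'; pop; stack = [[(
pos 25: ')' matches '('; pop; stack = [[
pos 26: push '['; stack = [[[
pos 27: ']' matches '['; pop; stack = [[
pos 28: ']' matches '['; pop; stack = [
pos 29: push '['; stack = [[
pos 30: ']' matches '['; pop; stack = [
pos 31: ']' matches '['; pop; stack = (empty)
pos 32: push '('; stack = (
pos 33: ')' matches '('; pop; stack = (empty)
pos 34: push '('; stack = (
pos 35: ')' matches '('; pop; stack = (empty)
end: stack empty → VALID
Verdict: properly nested → yes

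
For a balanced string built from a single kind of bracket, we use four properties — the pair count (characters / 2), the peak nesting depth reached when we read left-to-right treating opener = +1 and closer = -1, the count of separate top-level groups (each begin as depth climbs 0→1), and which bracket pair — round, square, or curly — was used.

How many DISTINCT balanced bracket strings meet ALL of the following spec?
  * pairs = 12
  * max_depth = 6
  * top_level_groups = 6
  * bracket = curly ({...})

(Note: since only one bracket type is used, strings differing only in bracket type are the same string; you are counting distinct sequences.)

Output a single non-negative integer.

Spec: pairs=12 depth=6 groups=6
Count(depth <= 6) = 6182
Count(depth <= 5) = 6098
Count(depth == 6) = 6182 - 6098 = 84

Answer: 84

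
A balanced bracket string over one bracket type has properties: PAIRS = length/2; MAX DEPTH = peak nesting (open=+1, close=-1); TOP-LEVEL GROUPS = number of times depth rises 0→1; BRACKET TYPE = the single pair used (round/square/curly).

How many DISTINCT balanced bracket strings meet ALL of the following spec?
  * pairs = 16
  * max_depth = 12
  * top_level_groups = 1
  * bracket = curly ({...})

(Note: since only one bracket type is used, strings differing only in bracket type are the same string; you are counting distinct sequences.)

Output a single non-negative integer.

Spec: pairs=16 depth=12 groups=1
Count(depth <= 12) = 9691625
Count(depth <= 11) = 9675125
Count(depth == 12) = 9691625 - 9675125 = 16500

Answer: 16500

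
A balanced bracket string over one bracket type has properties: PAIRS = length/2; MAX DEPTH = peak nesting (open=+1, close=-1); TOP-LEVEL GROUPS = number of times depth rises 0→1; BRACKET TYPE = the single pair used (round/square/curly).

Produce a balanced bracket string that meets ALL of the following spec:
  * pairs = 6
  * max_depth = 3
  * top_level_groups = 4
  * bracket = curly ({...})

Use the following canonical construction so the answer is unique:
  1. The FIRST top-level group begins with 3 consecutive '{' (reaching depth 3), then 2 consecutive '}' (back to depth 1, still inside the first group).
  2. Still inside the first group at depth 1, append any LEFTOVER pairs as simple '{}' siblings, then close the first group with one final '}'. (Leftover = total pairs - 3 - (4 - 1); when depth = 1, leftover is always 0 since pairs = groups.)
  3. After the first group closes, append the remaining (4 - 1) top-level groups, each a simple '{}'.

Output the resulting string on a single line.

Answer: {{{}}}{}{}{}

Derivation:
Spec: pairs=6 depth=3 groups=4
Leftover pairs = 6 - 3 - (4-1) = 0
First group: deep chain of depth 3 + 0 sibling pairs
Remaining 3 groups: simple '{}' each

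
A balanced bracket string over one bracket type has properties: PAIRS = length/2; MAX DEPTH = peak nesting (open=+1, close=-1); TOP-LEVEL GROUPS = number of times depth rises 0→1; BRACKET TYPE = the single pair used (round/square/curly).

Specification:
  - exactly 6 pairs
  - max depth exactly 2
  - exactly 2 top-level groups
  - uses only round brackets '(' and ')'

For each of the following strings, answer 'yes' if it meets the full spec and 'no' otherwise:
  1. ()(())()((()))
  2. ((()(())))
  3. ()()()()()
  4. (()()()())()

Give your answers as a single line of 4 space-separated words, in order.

String 1 '()(())()((()))': depth seq [1 0 1 2 1 0 1 0 1 2 3 2 1 0]
  -> pairs=7 depth=3 groups=4 -> no
String 2 '((()(())))': depth seq [1 2 3 2 3 4 3 2 1 0]
  -> pairs=5 depth=4 groups=1 -> no
String 3 '()()()()()': depth seq [1 0 1 0 1 0 1 0 1 0]
  -> pairs=5 depth=1 groups=5 -> no
String 4 '(()()()())()': depth seq [1 2 1 2 1 2 1 2 1 0 1 0]
  -> pairs=6 depth=2 groups=2 -> yes

Answer: no no no yes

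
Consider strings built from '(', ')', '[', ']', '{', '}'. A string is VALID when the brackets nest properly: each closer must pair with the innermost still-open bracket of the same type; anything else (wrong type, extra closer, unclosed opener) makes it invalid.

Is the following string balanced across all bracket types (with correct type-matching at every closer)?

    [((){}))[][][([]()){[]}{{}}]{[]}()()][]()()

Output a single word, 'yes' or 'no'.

pos 0: push '['; stack = [
pos 1: push '('; stack = [(
pos 2: push '('; stack = [((
pos 3: ')' matches '('; pop; stack = [(
pos 4: push '{'; stack = [({
pos 5: '}' matches '{'; pop; stack = [(
pos 6: ')' matches '('; pop; stack = [
pos 7: saw closer ')' but top of stack is '[' (expected ']') → INVALID
Verdict: type mismatch at position 7: ')' closes '[' → no

Answer: no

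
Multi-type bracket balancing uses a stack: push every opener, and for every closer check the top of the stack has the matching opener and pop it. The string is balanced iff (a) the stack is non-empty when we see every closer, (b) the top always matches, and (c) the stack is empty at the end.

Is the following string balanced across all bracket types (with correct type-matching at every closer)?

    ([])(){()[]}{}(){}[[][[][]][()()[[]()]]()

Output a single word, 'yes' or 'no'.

pos 0: push '('; stack = (
pos 1: push '['; stack = ([
pos 2: ']' matches '['; pop; stack = (
pos 3: ')' matches '('; pop; stack = (empty)
pos 4: push '('; stack = (
pos 5: ')' matches '('; pop; stack = (empty)
pos 6: push '{'; stack = {
pos 7: push '('; stack = {(
pos 8: ')' matches '('; pop; stack = {
pos 9: push '['; stack = {[
pos 10: ']' matches '['; pop; stack = {
pos 11: '}' matches '{'; pop; stack = (empty)
pos 12: push '{'; stack = {
pos 13: '}' matches '{'; pop; stack = (empty)
pos 14: push '('; stack = (
pos 15: ')' matches '('; pop; stack = (empty)
pos 16: push '{'; stack = {
pos 17: '}' matches '{'; pop; stack = (empty)
pos 18: push '['; stack = [
pos 19: push '['; stack = [[
pos 20: ']' matches '['; pop; stack = [
pos 21: push '['; stack = [[
pos 22: push '['; stack = [[[
pos 23: ']' matches '['; pop; stack = [[
pos 24: push '['; stack = [[[
pos 25: ']' matches '['; pop; stack = [[
pos 26: ']' matches '['; pop; stack = [
pos 27: push '['; stack = [[
pos 28: push '('; stack = [[(
pos 29: ')' matches '('; pop; stack = [[
pos 30: push '('; stack = [[(
pos 31: ')' matches '('; pop; stack = [[
pos 32: push '['; stack = [[[
pos 33: push '['; stack = [[[[
pos 34: ']' matches '['; pop; stack = [[[
pos 35: push '('; stack = [[[(
pos 36: ')' matches '('; pop; stack = [[[
pos 37: ']' matches '['; pop; stack = [[
pos 38: ']' matches '['; pop; stack = [
pos 39: push '('; stack = [(
pos 40: ')' matches '('; pop; stack = [
end: stack still non-empty ([) → INVALID
Verdict: unclosed openers at end: [ → no

Answer: no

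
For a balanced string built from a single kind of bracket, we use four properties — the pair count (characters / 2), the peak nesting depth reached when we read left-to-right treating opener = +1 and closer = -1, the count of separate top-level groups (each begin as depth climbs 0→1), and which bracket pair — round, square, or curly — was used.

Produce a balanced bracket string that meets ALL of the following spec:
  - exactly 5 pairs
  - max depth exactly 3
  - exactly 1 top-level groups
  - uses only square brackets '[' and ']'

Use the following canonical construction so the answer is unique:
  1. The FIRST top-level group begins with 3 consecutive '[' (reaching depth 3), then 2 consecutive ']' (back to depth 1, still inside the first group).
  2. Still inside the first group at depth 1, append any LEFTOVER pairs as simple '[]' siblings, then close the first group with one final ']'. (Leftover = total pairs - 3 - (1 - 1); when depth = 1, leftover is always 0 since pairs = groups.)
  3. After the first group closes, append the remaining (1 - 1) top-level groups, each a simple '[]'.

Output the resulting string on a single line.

Answer: [[[]][][]]

Derivation:
Spec: pairs=5 depth=3 groups=1
Leftover pairs = 5 - 3 - (1-1) = 2
First group: deep chain of depth 3 + 2 sibling pairs
Remaining 0 groups: simple '[]' each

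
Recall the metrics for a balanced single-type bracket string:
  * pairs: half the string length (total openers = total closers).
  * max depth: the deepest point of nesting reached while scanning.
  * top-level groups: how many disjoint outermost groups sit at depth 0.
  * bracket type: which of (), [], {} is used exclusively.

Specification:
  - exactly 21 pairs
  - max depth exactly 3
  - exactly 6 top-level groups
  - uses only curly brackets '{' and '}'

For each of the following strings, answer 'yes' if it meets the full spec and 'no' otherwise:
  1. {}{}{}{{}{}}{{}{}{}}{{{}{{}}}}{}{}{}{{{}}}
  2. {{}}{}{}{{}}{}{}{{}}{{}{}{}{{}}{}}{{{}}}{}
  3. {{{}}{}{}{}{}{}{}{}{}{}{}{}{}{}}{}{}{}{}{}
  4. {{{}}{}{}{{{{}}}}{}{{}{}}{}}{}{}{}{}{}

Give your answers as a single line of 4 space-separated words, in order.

Answer: no no yes no

Derivation:
String 1 '{}{}{}{{}{}}{{}{}{}}{{{}{{}}}}{}{}{}{{{}}}': depth seq [1 0 1 0 1 0 1 2 1 2 1 0 1 2 1 2 1 2 1 0 1 2 3 2 3 4 3 2 1 0 1 0 1 0 1 0 1 2 3 2 1 0]
  -> pairs=21 depth=4 groups=10 -> no
String 2 '{{}}{}{}{{}}{}{}{{}}{{}{}{}{{}}{}}{{{}}}{}': depth seq [1 2 1 0 1 0 1 0 1 2 1 0 1 0 1 0 1 2 1 0 1 2 1 2 1 2 1 2 3 2 1 2 1 0 1 2 3 2 1 0 1 0]
  -> pairs=21 depth=3 groups=10 -> no
String 3 '{{{}}{}{}{}{}{}{}{}{}{}{}{}{}{}}{}{}{}{}{}': depth seq [1 2 3 2 1 2 1 2 1 2 1 2 1 2 1 2 1 2 1 2 1 2 1 2 1 2 1 2 1 2 1 0 1 0 1 0 1 0 1 0 1 0]
  -> pairs=21 depth=3 groups=6 -> yes
String 4 '{{{}}{}{}{{{{}}}}{}{{}{}}{}}{}{}{}{}{}': depth seq [1 2 3 2 1 2 1 2 1 2 3 4 5 4 3 2 1 2 1 2 3 2 3 2 1 2 1 0 1 0 1 0 1 0 1 0 1 0]
  -> pairs=19 depth=5 groups=6 -> no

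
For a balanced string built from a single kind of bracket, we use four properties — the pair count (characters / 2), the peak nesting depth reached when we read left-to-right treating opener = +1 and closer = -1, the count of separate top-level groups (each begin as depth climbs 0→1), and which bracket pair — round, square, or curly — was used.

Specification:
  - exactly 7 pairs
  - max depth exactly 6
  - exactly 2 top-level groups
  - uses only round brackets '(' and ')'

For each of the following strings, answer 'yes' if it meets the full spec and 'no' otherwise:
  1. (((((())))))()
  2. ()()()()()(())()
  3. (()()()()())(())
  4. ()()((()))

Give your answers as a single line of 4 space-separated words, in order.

String 1 '(((((())))))()': depth seq [1 2 3 4 5 6 5 4 3 2 1 0 1 0]
  -> pairs=7 depth=6 groups=2 -> yes
String 2 '()()()()()(())()': depth seq [1 0 1 0 1 0 1 0 1 0 1 2 1 0 1 0]
  -> pairs=8 depth=2 groups=7 -> no
String 3 '(()()()()())(())': depth seq [1 2 1 2 1 2 1 2 1 2 1 0 1 2 1 0]
  -> pairs=8 depth=2 groups=2 -> no
String 4 '()()((()))': depth seq [1 0 1 0 1 2 3 2 1 0]
  -> pairs=5 depth=3 groups=3 -> no

Answer: yes no no no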